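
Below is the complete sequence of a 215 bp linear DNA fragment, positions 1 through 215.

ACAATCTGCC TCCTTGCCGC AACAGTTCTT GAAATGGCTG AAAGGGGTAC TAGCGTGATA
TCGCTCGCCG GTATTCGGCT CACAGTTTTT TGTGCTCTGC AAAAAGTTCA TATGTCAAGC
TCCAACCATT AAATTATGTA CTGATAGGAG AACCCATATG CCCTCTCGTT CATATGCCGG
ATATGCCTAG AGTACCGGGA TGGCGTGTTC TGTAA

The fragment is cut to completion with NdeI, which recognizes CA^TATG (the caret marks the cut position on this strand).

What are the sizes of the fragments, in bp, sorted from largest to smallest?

NdeI sites (CATATG) start at positions 109, 155, 171.
NdeI cuts after base 2 of each site, so after positions 110, 156, 172.
Linear molecule, 3 cuts → 4 fragments:
  1–110 → 110 bp
  111–156 → 46 bp
  157–172 → 16 bp
  173–215 → 43 bp
Sorted largest to smallest: 110, 46, 43, 16 bp.

110, 46, 43, 16 bp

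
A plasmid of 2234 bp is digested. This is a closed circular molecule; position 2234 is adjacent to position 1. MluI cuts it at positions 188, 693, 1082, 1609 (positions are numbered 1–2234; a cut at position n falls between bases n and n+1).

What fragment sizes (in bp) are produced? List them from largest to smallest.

813, 527, 505, 389 bp

Circular molecule, 4 cuts → 4 fragments:
  693 − 188 = 505 bp
  1082 − 693 = 389 bp
  1609 − 1082 = 527 bp
  wrap: 2234 − 1609 + 188 = 813 bp
Sorted largest to smallest: 813, 527, 505, 389 bp.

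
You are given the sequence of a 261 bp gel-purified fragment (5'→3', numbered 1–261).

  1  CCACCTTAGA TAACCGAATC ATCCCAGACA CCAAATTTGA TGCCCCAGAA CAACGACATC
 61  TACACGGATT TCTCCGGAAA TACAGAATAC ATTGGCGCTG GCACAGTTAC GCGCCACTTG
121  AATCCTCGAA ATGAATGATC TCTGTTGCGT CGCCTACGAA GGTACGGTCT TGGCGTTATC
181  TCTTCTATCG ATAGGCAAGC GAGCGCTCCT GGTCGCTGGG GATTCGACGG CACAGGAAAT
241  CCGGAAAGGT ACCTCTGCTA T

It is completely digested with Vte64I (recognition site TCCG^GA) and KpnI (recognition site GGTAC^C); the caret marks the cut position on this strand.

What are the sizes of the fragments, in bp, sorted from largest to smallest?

167, 76, 9, 9 bp

Vte64I sites (TCCGGA) start at positions 73, 240.
Vte64I cuts after base 4 of each site, so after positions 76, 243.
The KpnI site (GGTACC) starts at position 248.
KpnI cuts after base 5 of each site (before the last base), so after position 252.
Combined cut positions: 76, 243, 252.
Linear molecule, 3 cuts → 4 fragments:
  1–76 → 76 bp
  77–243 → 167 bp
  244–252 → 9 bp
  253–261 → 9 bp
Sorted largest to smallest: 167, 76, 9, 9 bp.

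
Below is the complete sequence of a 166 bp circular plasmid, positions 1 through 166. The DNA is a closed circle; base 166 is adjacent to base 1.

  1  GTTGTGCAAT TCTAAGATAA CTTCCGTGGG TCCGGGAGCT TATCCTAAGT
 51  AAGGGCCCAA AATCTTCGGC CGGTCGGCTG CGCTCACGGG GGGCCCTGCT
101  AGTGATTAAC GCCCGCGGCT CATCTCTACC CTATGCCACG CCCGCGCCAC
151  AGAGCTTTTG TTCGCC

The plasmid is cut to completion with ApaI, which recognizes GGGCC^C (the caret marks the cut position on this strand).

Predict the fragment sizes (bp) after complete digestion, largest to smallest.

128, 38 bp

ApaI sites (GGGCCC) start at positions 53, 91.
ApaI cuts after base 5 of each site (before the last base), so after positions 57, 95.
Circular molecule, 2 cuts → 2 fragments:
  58–95 → 38 bp
  96–166 then 1–57 → 71 + 57 = 128 bp
Sorted largest to smallest: 128, 38 bp.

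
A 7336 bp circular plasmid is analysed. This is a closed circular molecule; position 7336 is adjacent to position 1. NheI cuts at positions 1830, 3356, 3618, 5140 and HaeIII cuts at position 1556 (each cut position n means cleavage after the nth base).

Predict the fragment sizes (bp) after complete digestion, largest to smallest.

Combined cut positions (sorted): 1556, 1830, 3356, 3618, 5140.
Circular molecule, 5 cuts → 5 fragments:
  1830 − 1556 = 274 bp
  3356 − 1830 = 1526 bp
  3618 − 3356 = 262 bp
  5140 − 3618 = 1522 bp
  wrap: 7336 − 5140 + 1556 = 3752 bp
Sorted largest to smallest: 3752, 1526, 1522, 274, 262 bp.

3752, 1526, 1522, 274, 262 bp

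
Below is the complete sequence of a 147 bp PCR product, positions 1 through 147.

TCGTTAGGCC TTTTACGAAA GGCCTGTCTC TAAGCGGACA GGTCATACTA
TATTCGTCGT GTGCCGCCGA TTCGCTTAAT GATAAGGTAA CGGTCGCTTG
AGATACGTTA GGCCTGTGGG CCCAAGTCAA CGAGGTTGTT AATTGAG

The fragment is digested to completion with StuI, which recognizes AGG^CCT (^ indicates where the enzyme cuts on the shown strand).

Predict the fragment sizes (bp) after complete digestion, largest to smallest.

90, 35, 14, 8 bp

StuI sites (AGGCCT) start at positions 6, 20, 110.
StuI cuts after base 3 of each site, so after positions 8, 22, 112.
Linear molecule, 3 cuts → 4 fragments:
  1–8 → 8 bp
  9–22 → 14 bp
  23–112 → 90 bp
  113–147 → 35 bp
Sorted largest to smallest: 90, 35, 14, 8 bp.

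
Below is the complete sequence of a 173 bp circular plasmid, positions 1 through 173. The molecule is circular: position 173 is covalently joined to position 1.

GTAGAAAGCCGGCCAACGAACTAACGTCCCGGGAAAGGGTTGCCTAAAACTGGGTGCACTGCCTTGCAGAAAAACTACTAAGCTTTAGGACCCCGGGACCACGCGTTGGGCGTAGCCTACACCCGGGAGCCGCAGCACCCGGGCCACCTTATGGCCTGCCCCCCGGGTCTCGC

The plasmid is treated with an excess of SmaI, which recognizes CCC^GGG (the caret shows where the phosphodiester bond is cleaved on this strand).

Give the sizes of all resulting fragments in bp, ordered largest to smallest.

64, 39, 30, 24, 16 bp

SmaI sites (CCCGGG) start at positions 28, 92, 122, 138, 162.
SmaI cuts after base 3 of each site, so after positions 30, 94, 124, 140, 164.
Circular molecule, 5 cuts → 5 fragments:
  31–94 → 64 bp
  95–124 → 30 bp
  125–140 → 16 bp
  141–164 → 24 bp
  165–173 then 1–30 → 9 + 30 = 39 bp
Sorted largest to smallest: 64, 39, 30, 24, 16 bp.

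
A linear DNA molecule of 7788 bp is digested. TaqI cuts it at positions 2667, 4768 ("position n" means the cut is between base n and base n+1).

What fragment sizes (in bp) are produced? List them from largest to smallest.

Linear molecule, 2 cuts → 3 fragments:
  2667 − 0 = 2667 bp
  4768 − 2667 = 2101 bp
  7788 − 4768 = 3020 bp
Sorted largest to smallest: 3020, 2667, 2101 bp.

3020, 2667, 2101 bp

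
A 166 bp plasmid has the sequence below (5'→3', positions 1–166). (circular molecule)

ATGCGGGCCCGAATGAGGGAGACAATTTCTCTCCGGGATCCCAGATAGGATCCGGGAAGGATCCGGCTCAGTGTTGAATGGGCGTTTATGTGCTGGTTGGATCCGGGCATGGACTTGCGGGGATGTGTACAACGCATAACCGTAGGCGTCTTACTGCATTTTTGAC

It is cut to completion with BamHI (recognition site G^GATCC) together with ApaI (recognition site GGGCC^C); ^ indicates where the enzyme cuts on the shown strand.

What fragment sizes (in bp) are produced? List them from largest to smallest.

BamHI sites (GGATCC) start at positions 36, 48, 59, 99.
BamHI cuts after the first base of each site, so after positions 36, 48, 59, 99.
The ApaI site (GGGCCC) starts at position 5.
ApaI cuts after base 5 of each site (before the last base), so after position 9.
Combined cut positions: 9, 36, 48, 59, 99.
Circular molecule, 5 cuts → 5 fragments:
  10–36 → 27 bp
  37–48 → 12 bp
  49–59 → 11 bp
  60–99 → 40 bp
  100–166 then 1–9 → 67 + 9 = 76 bp
Sorted largest to smallest: 76, 40, 27, 12, 11 bp.

76, 40, 27, 12, 11 bp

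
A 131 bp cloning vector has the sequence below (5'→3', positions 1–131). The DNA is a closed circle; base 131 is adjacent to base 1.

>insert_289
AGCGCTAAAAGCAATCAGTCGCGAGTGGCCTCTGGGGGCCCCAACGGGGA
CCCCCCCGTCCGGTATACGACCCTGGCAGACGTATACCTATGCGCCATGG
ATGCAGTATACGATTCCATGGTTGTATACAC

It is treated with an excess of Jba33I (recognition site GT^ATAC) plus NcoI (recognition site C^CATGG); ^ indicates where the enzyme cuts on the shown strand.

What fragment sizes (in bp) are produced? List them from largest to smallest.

70, 19, 12, 12, 9, 9 bp

Jba33I sites (GTATAC) start at positions 63, 82, 106, 124.
Jba33I cuts after base 2 of each site, so after positions 64, 83, 107, 125.
NcoI sites (CCATGG) start at positions 95, 116.
NcoI cuts after the first base of each site, so after positions 95, 116.
Combined cut positions: 64, 83, 95, 107, 116, 125.
Circular molecule, 6 cuts → 6 fragments:
  65–83 → 19 bp
  84–95 → 12 bp
  96–107 → 12 bp
  108–116 → 9 bp
  117–125 → 9 bp
  126–131 then 1–64 → 6 + 64 = 70 bp
Sorted largest to smallest: 70, 19, 12, 12, 9, 9 bp.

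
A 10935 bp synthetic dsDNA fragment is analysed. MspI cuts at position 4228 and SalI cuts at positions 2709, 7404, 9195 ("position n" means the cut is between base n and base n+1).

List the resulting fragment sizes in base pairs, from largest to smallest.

3176, 2709, 1791, 1740, 1519 bp

Combined cut positions (sorted): 2709, 4228, 7404, 9195.
Linear molecule, 4 cuts → 5 fragments:
  2709 − 0 = 2709 bp
  4228 − 2709 = 1519 bp
  7404 − 4228 = 3176 bp
  9195 − 7404 = 1791 bp
  10935 − 9195 = 1740 bp
Sorted largest to smallest: 3176, 2709, 1791, 1740, 1519 bp.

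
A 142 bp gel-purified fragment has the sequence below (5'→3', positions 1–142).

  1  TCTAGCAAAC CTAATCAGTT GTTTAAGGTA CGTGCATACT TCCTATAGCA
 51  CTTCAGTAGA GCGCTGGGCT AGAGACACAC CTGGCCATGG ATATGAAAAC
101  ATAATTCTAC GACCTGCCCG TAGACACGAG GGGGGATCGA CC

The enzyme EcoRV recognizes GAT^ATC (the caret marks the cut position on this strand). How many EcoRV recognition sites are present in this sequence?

No occurrence of GATATC is present in the sequence.
EcoRV does not cut: 0 sites.

0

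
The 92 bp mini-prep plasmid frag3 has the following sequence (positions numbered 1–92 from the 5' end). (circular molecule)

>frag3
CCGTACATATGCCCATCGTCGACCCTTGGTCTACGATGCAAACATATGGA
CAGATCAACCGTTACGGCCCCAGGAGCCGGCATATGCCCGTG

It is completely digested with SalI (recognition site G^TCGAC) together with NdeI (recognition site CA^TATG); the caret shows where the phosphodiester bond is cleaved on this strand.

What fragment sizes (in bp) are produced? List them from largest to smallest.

The SalI site (GTCGAC) starts at position 18.
SalI cuts after the first base of each site, so after position 18.
NdeI sites (CATATG) start at positions 6, 43, 81.
NdeI cuts after base 2 of each site, so after positions 7, 44, 82.
Combined cut positions: 7, 18, 44, 82.
Circular molecule, 4 cuts → 4 fragments:
  8–18 → 11 bp
  19–44 → 26 bp
  45–82 → 38 bp
  83–92 then 1–7 → 10 + 7 = 17 bp
Sorted largest to smallest: 38, 26, 17, 11 bp.

38, 26, 17, 11 bp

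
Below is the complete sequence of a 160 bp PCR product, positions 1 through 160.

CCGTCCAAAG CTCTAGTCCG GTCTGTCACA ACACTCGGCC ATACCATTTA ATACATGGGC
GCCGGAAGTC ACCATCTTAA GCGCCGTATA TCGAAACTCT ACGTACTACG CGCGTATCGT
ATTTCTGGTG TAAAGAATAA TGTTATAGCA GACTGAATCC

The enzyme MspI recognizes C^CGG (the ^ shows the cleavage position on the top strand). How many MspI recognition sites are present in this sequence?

CCGG occurs starting at positions 18, 62.
MspI cuts at 2 sites.

2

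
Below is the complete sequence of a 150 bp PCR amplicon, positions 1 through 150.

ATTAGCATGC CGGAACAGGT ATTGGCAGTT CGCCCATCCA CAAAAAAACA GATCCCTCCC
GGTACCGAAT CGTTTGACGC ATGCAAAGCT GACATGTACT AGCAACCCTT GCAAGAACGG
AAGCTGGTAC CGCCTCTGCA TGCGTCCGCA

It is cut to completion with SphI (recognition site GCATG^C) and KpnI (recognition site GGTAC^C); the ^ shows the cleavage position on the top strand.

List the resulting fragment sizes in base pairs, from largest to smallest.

SphI sites (GCATGC) start at positions 5, 79, 138.
SphI cuts after base 5 of each site (before the last base), so after positions 9, 83, 142.
KpnI sites (GGTACC) start at positions 61, 126.
KpnI cuts after base 5 of each site (before the last base), so after positions 65, 130.
Combined cut positions: 9, 65, 83, 130, 142.
Linear molecule, 5 cuts → 6 fragments:
  1–9 → 9 bp
  10–65 → 56 bp
  66–83 → 18 bp
  84–130 → 47 bp
  131–142 → 12 bp
  143–150 → 8 bp
Sorted largest to smallest: 56, 47, 18, 12, 9, 8 bp.

56, 47, 18, 12, 9, 8 bp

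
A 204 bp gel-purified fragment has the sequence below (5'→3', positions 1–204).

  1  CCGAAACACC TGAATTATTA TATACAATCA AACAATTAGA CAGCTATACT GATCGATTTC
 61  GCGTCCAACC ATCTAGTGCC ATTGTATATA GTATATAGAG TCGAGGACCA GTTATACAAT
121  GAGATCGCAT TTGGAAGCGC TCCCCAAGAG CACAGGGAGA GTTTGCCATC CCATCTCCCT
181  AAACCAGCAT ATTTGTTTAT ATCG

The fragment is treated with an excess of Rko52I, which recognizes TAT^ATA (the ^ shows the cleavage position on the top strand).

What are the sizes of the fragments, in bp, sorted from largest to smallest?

110, 66, 21, 7 bp

Rko52I sites (TATATA) start at positions 19, 85, 92.
Rko52I cuts after base 3 of each site, so after positions 21, 87, 94.
Linear molecule, 3 cuts → 4 fragments:
  1–21 → 21 bp
  22–87 → 66 bp
  88–94 → 7 bp
  95–204 → 110 bp
Sorted largest to smallest: 110, 66, 21, 7 bp.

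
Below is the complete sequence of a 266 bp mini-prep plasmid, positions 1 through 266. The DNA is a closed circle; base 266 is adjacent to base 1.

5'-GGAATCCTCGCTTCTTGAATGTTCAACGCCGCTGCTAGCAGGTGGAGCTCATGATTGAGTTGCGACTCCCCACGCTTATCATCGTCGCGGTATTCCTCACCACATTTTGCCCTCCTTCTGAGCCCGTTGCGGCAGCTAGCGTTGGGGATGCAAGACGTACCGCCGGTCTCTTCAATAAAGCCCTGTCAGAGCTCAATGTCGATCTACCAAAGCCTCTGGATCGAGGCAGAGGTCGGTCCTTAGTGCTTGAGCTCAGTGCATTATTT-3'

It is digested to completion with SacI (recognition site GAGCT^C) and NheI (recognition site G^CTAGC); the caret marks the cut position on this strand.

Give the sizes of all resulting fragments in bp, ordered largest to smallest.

SacI sites (GAGCTC) start at positions 45, 189, 249.
SacI cuts after base 5 of each site (before the last base), so after positions 49, 193, 253.
NheI sites (GCTAGC) start at positions 34, 135.
NheI cuts after the first base of each site, so after positions 34, 135.
Combined cut positions: 34, 49, 135, 193, 253.
Circular molecule, 5 cuts → 5 fragments:
  35–49 → 15 bp
  50–135 → 86 bp
  136–193 → 58 bp
  194–253 → 60 bp
  254–266 then 1–34 → 13 + 34 = 47 bp
Sorted largest to smallest: 86, 60, 58, 47, 15 bp.

86, 60, 58, 47, 15 bp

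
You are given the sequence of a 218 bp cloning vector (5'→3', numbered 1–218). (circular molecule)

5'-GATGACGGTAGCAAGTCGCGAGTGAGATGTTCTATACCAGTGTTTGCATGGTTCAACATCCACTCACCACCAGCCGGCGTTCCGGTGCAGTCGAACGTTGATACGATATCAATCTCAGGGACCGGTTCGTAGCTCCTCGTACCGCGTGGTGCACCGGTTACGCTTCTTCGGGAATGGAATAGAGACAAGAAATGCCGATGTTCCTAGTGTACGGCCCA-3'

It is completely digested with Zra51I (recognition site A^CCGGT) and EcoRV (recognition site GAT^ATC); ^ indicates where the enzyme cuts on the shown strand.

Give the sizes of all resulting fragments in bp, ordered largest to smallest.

172, 32, 14 bp

Zra51I sites (ACCGGT) start at positions 121, 153.
Zra51I cuts after the first base of each site, so after positions 121, 153.
The EcoRV site (GATATC) starts at position 105.
EcoRV cuts after base 3 of each site, so after position 107.
Combined cut positions: 107, 121, 153.
Circular molecule, 3 cuts → 3 fragments:
  108–121 → 14 bp
  122–153 → 32 bp
  154–218 then 1–107 → 65 + 107 = 172 bp
Sorted largest to smallest: 172, 32, 14 bp.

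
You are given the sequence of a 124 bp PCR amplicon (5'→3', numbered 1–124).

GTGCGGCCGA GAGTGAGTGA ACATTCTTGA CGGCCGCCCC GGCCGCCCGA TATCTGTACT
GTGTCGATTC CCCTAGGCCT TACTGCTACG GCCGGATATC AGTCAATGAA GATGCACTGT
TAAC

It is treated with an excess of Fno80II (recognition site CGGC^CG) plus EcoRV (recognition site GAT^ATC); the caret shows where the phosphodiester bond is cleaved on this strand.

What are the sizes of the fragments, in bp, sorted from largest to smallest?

41, 27, 27, 9, 8, 7, 5 bp

Fno80II sites (CGGCCG) start at positions 4, 31, 40, 89.
Fno80II cuts after base 4 of each site, so after positions 7, 34, 43, 92.
EcoRV sites (GATATC) start at positions 49, 95.
EcoRV cuts after base 3 of each site, so after positions 51, 97.
Combined cut positions: 7, 34, 43, 51, 92, 97.
Linear molecule, 6 cuts → 7 fragments:
  1–7 → 7 bp
  8–34 → 27 bp
  35–43 → 9 bp
  44–51 → 8 bp
  52–92 → 41 bp
  93–97 → 5 bp
  98–124 → 27 bp
Sorted largest to smallest: 41, 27, 27, 9, 8, 7, 5 bp.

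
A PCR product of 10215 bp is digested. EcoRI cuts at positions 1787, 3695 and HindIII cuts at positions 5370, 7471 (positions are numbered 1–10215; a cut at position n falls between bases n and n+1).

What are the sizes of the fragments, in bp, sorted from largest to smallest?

2744, 2101, 1908, 1787, 1675 bp

Combined cut positions (sorted): 1787, 3695, 5370, 7471.
Linear molecule, 4 cuts → 5 fragments:
  1787 − 0 = 1787 bp
  3695 − 1787 = 1908 bp
  5370 − 3695 = 1675 bp
  7471 − 5370 = 2101 bp
  10215 − 7471 = 2744 bp
Sorted largest to smallest: 2744, 2101, 1908, 1787, 1675 bp.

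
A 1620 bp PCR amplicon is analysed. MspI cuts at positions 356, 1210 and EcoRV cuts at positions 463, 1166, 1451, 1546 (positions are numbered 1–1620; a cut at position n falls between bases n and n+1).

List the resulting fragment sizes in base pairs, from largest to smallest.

703, 356, 241, 107, 95, 74, 44 bp

Combined cut positions (sorted): 356, 463, 1166, 1210, 1451, 1546.
Linear molecule, 6 cuts → 7 fragments:
  356 − 0 = 356 bp
  463 − 356 = 107 bp
  1166 − 463 = 703 bp
  1210 − 1166 = 44 bp
  1451 − 1210 = 241 bp
  1546 − 1451 = 95 bp
  1620 − 1546 = 74 bp
Sorted largest to smallest: 703, 356, 241, 107, 95, 74, 44 bp.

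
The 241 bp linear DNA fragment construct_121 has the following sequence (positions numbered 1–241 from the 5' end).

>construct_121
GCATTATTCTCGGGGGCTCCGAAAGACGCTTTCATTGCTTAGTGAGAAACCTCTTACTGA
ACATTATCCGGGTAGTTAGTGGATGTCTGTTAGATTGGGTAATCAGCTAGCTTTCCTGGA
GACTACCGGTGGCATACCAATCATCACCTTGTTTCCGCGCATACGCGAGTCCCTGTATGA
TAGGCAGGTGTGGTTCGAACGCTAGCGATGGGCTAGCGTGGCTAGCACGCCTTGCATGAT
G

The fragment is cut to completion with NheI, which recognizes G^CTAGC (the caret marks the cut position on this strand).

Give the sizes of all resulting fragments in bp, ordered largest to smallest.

NheI sites (GCTAGC) start at positions 106, 201, 212, 221.
NheI cuts after the first base of each site, so after positions 106, 201, 212, 221.
Linear molecule, 4 cuts → 5 fragments:
  1–106 → 106 bp
  107–201 → 95 bp
  202–212 → 11 bp
  213–221 → 9 bp
  222–241 → 20 bp
Sorted largest to smallest: 106, 95, 20, 11, 9 bp.

106, 95, 20, 11, 9 bp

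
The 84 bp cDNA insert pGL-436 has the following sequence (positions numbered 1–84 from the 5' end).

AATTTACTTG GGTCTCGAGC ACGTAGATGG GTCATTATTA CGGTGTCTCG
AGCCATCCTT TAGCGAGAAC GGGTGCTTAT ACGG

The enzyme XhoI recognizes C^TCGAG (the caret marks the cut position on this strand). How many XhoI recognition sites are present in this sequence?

2

CTCGAG occurs starting at positions 14, 47.
XhoI cuts at 2 sites.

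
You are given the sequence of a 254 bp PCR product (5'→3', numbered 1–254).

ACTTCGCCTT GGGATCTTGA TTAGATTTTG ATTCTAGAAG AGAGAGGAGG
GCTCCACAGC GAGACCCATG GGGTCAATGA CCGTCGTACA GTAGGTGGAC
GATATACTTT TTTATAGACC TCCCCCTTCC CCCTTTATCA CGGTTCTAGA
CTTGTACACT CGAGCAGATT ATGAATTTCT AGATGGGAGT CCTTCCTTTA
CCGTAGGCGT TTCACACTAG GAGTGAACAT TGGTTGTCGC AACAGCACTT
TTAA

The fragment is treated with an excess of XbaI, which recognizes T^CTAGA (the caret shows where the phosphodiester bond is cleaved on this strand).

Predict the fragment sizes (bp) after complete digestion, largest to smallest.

112, 76, 33, 33 bp

XbaI sites (TCTAGA) start at positions 33, 145, 178.
XbaI cuts after the first base of each site, so after positions 33, 145, 178.
Linear molecule, 3 cuts → 4 fragments:
  1–33 → 33 bp
  34–145 → 112 bp
  146–178 → 33 bp
  179–254 → 76 bp
Sorted largest to smallest: 112, 76, 33, 33 bp.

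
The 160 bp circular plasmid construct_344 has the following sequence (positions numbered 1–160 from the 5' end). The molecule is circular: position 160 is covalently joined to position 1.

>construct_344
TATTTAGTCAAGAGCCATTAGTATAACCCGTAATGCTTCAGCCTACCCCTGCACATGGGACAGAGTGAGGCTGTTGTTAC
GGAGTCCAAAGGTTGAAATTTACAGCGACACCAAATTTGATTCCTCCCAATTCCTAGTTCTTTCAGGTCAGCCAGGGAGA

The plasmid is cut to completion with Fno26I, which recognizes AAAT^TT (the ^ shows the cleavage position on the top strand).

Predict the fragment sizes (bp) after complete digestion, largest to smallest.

Fno26I sites (AAATTT) start at positions 96, 113.
Fno26I cuts after base 4 of each site, so after positions 99, 116.
Circular molecule, 2 cuts → 2 fragments:
  100–116 → 17 bp
  117–160 then 1–99 → 44 + 99 = 143 bp
Sorted largest to smallest: 143, 17 bp.

143, 17 bp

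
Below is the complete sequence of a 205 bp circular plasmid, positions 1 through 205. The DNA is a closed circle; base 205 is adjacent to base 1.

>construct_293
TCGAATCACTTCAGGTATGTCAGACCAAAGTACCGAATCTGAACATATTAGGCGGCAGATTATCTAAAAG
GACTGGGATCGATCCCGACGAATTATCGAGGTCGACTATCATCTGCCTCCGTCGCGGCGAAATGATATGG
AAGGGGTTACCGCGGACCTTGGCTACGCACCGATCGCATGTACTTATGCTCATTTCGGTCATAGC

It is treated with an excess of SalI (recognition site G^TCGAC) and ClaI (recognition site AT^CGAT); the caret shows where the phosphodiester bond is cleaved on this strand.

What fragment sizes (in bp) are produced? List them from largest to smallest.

The SalI site (GTCGAC) starts at position 101.
SalI cuts after the first base of each site, so after position 101.
The ClaI site (ATCGAT) starts at position 78.
ClaI cuts after base 2 of each site, so after position 79.
Combined cut positions: 79, 101.
Circular molecule, 2 cuts → 2 fragments:
  80–101 → 22 bp
  102–205 then 1–79 → 104 + 79 = 183 bp
Sorted largest to smallest: 183, 22 bp.

183, 22 bp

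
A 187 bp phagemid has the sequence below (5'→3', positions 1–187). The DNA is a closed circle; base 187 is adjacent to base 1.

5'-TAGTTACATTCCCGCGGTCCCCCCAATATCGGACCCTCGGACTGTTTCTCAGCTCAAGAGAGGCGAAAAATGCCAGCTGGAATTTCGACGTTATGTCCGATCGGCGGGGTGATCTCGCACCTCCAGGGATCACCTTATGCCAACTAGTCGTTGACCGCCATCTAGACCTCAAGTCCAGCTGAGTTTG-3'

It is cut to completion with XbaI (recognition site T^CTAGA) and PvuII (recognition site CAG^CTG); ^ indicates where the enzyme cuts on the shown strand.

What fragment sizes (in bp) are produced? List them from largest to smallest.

The XbaI site (TCTAGA) starts at position 161.
XbaI cuts after the first base of each site, so after position 161.
PvuII sites (CAGCTG) start at positions 74, 176.
PvuII cuts after base 3 of each site, so after positions 76, 178.
Combined cut positions: 76, 161, 178.
Circular molecule, 3 cuts → 3 fragments:
  77–161 → 85 bp
  162–178 → 17 bp
  179–187 then 1–76 → 9 + 76 = 85 bp
Sorted largest to smallest: 85, 85, 17 bp.

85, 85, 17 bp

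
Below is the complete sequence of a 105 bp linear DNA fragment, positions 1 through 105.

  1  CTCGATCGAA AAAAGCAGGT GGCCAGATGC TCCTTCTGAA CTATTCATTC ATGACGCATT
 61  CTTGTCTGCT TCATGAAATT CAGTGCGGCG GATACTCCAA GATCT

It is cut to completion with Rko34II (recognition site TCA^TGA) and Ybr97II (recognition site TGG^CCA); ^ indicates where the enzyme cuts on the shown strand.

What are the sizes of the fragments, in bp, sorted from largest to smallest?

32, 29, 22, 22 bp

Rko34II sites (TCATGA) start at positions 49, 71.
Rko34II cuts after base 3 of each site, so after positions 51, 73.
The Ybr97II site (TGGCCA) starts at position 20.
Ybr97II cuts after base 3 of each site, so after position 22.
Combined cut positions: 22, 51, 73.
Linear molecule, 3 cuts → 4 fragments:
  1–22 → 22 bp
  23–51 → 29 bp
  52–73 → 22 bp
  74–105 → 32 bp
Sorted largest to smallest: 32, 29, 22, 22 bp.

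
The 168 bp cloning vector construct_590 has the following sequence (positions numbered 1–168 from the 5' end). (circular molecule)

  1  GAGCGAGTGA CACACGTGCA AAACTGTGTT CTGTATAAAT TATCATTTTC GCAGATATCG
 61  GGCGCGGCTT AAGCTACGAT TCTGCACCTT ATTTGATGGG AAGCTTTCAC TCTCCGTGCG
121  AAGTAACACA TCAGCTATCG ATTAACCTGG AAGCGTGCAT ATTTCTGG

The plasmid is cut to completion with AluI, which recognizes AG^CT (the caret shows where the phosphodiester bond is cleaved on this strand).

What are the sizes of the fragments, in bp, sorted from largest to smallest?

107, 31, 30 bp

AluI sites (AGCT) start at positions 72, 102, 133.
AluI cuts after base 2 of each site, so after positions 73, 103, 134.
Circular molecule, 3 cuts → 3 fragments:
  74–103 → 30 bp
  104–134 → 31 bp
  135–168 then 1–73 → 34 + 73 = 107 bp
Sorted largest to smallest: 107, 31, 30 bp.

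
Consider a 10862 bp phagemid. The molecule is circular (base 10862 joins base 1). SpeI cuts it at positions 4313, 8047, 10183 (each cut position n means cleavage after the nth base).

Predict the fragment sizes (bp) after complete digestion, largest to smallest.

4992, 3734, 2136 bp

Circular molecule, 3 cuts → 3 fragments:
  8047 − 4313 = 3734 bp
  10183 − 8047 = 2136 bp
  wrap: 10862 − 10183 + 4313 = 4992 bp
Sorted largest to smallest: 4992, 3734, 2136 bp.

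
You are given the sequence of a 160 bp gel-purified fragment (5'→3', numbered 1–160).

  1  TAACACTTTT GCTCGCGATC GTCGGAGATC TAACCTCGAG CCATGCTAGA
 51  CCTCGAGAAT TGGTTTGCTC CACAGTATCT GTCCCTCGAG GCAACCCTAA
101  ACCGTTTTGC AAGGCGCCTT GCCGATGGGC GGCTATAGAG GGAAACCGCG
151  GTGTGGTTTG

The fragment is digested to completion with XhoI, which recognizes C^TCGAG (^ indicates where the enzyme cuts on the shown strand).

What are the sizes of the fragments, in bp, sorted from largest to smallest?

75, 35, 33, 17 bp

XhoI sites (CTCGAG) start at positions 35, 52, 85.
XhoI cuts after the first base of each site, so after positions 35, 52, 85.
Linear molecule, 3 cuts → 4 fragments:
  1–35 → 35 bp
  36–52 → 17 bp
  53–85 → 33 bp
  86–160 → 75 bp
Sorted largest to smallest: 75, 35, 33, 17 bp.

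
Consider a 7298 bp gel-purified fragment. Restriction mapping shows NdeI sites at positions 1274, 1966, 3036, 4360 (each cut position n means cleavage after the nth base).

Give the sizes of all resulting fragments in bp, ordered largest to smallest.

Linear molecule, 4 cuts → 5 fragments:
  1274 − 0 = 1274 bp
  1966 − 1274 = 692 bp
  3036 − 1966 = 1070 bp
  4360 − 3036 = 1324 bp
  7298 − 4360 = 2938 bp
Sorted largest to smallest: 2938, 1324, 1274, 1070, 692 bp.

2938, 1324, 1274, 1070, 692 bp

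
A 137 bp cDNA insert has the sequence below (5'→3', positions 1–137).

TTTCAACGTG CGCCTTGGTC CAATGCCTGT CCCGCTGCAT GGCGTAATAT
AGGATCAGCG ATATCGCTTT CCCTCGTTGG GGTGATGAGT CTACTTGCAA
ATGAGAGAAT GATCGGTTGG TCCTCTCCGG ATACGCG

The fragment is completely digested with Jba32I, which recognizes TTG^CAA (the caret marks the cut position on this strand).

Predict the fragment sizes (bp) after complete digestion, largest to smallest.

The Jba32I site (TTGCAA) starts at position 95.
Jba32I cuts after base 3 of each site, so after position 97.
Linear molecule, 1 cut → 2 fragments:
  1–97 → 97 bp
  98–137 → 40 bp
Sorted largest to smallest: 97, 40 bp.

97, 40 bp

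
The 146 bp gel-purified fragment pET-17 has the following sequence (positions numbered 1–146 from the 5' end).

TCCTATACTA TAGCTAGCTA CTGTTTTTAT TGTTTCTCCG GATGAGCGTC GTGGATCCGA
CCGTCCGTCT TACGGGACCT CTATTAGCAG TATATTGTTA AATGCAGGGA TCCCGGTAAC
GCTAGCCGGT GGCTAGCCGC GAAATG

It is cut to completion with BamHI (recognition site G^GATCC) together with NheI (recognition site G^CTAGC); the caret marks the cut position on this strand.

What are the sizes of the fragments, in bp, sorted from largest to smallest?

55, 40, 14, 13, 13, 11 bp

BamHI sites (GGATCC) start at positions 53, 108.
BamHI cuts after the first base of each site, so after positions 53, 108.
NheI sites (GCTAGC) start at positions 13, 121, 132.
NheI cuts after the first base of each site, so after positions 13, 121, 132.
Combined cut positions: 13, 53, 108, 121, 132.
Linear molecule, 5 cuts → 6 fragments:
  1–13 → 13 bp
  14–53 → 40 bp
  54–108 → 55 bp
  109–121 → 13 bp
  122–132 → 11 bp
  133–146 → 14 bp
Sorted largest to smallest: 55, 40, 14, 13, 13, 11 bp.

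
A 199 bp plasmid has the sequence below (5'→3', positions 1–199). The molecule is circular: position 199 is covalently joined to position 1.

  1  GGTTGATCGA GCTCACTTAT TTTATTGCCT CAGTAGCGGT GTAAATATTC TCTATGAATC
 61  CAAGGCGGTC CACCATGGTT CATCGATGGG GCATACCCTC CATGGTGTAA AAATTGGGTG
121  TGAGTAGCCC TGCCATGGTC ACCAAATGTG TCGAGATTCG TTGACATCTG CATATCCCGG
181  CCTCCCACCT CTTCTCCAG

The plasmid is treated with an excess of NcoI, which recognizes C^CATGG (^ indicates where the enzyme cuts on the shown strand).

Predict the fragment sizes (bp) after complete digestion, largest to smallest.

139, 33, 27 bp

NcoI sites (CCATGG) start at positions 73, 100, 133.
NcoI cuts after the first base of each site, so after positions 73, 100, 133.
Circular molecule, 3 cuts → 3 fragments:
  74–100 → 27 bp
  101–133 → 33 bp
  134–199 then 1–73 → 66 + 73 = 139 bp
Sorted largest to smallest: 139, 33, 27 bp.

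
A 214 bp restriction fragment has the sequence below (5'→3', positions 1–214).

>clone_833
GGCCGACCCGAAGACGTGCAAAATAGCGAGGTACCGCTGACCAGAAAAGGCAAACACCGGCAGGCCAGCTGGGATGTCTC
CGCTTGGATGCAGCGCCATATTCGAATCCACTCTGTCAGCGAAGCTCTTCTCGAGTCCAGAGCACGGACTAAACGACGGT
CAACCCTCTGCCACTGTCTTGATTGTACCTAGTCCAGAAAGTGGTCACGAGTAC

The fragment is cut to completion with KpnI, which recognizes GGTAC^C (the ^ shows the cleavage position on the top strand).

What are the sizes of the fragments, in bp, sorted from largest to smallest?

180, 34 bp

The KpnI site (GGTACC) starts at position 30.
KpnI cuts after base 5 of each site (before the last base), so after position 34.
Linear molecule, 1 cut → 2 fragments:
  1–34 → 34 bp
  35–214 → 180 bp
Sorted largest to smallest: 180, 34 bp.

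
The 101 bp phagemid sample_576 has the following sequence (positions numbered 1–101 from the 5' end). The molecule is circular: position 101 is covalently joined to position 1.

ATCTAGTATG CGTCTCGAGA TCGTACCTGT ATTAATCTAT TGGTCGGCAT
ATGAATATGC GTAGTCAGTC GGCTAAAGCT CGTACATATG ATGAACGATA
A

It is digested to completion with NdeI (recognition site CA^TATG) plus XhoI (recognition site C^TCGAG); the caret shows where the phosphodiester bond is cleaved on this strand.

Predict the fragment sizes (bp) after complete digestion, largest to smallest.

37, 35, 29 bp

NdeI sites (CATATG) start at positions 48, 85.
NdeI cuts after base 2 of each site, so after positions 49, 86.
The XhoI site (CTCGAG) starts at position 14.
XhoI cuts after the first base of each site, so after position 14.
Combined cut positions: 14, 49, 86.
Circular molecule, 3 cuts → 3 fragments:
  15–49 → 35 bp
  50–86 → 37 bp
  87–101 then 1–14 → 15 + 14 = 29 bp
Sorted largest to smallest: 37, 35, 29 bp.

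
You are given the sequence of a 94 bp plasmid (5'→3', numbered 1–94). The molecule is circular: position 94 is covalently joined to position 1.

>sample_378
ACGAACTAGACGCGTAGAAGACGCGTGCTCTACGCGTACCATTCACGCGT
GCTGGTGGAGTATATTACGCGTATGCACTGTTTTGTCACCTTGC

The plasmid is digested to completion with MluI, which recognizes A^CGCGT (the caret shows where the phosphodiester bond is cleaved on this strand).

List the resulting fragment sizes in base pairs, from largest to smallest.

37, 22, 13, 11, 11 bp

MluI sites (ACGCGT) start at positions 10, 21, 32, 45, 67.
MluI cuts after the first base of each site, so after positions 10, 21, 32, 45, 67.
Circular molecule, 5 cuts → 5 fragments:
  11–21 → 11 bp
  22–32 → 11 bp
  33–45 → 13 bp
  46–67 → 22 bp
  68–94 then 1–10 → 27 + 10 = 37 bp
Sorted largest to smallest: 37, 22, 13, 11, 11 bp.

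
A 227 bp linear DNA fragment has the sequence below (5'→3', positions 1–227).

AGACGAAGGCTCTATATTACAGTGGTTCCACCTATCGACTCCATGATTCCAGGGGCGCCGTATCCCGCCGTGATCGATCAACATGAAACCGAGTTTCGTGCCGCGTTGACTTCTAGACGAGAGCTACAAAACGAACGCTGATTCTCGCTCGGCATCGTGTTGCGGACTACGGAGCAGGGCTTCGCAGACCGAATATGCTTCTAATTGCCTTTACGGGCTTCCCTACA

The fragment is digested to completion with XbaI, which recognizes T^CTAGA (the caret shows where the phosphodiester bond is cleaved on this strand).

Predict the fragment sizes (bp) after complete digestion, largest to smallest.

The XbaI site (TCTAGA) starts at position 112.
XbaI cuts after the first base of each site, so after position 112.
Linear molecule, 1 cut → 2 fragments:
  1–112 → 112 bp
  113–227 → 115 bp
Sorted largest to smallest: 115, 112 bp.

115, 112 bp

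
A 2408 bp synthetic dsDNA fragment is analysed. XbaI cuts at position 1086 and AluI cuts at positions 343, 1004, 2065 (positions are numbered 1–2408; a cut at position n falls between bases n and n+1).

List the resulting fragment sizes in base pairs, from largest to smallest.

979, 661, 343, 343, 82 bp

Combined cut positions (sorted): 343, 1004, 1086, 2065.
Linear molecule, 4 cuts → 5 fragments:
  343 − 0 = 343 bp
  1004 − 343 = 661 bp
  1086 − 1004 = 82 bp
  2065 − 1086 = 979 bp
  2408 − 2065 = 343 bp
Sorted largest to smallest: 979, 661, 343, 343, 82 bp.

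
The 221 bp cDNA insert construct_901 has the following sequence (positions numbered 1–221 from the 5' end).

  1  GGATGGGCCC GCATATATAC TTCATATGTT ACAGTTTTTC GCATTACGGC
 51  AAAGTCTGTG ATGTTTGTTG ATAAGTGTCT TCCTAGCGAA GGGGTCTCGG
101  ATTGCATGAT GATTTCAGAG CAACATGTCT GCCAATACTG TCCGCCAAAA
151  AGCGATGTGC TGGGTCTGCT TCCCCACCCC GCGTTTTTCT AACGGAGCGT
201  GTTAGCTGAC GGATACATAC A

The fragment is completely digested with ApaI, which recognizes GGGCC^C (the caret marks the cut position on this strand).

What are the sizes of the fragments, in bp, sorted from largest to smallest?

The ApaI site (GGGCCC) starts at position 5.
ApaI cuts after base 5 of each site (before the last base), so after position 9.
Linear molecule, 1 cut → 2 fragments:
  1–9 → 9 bp
  10–221 → 212 bp
Sorted largest to smallest: 212, 9 bp.

212, 9 bp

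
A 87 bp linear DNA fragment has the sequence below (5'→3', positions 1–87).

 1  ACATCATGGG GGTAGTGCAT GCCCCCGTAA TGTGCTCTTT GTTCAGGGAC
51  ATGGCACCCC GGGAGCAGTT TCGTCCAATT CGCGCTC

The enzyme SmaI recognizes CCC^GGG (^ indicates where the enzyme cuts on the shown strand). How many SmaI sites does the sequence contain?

CCCGGG occurs starting at position 58.
SmaI cuts at 1 site.

1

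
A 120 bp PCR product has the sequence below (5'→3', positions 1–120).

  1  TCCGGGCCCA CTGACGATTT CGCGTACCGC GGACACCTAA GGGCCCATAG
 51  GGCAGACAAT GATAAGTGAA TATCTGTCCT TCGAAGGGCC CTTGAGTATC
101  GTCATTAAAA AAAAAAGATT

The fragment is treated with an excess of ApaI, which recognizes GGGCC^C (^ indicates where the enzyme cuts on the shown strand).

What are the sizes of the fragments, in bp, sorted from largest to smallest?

ApaI sites (GGGCCC) start at positions 4, 41, 86.
ApaI cuts after base 5 of each site (before the last base), so after positions 8, 45, 90.
Linear molecule, 3 cuts → 4 fragments:
  1–8 → 8 bp
  9–45 → 37 bp
  46–90 → 45 bp
  91–120 → 30 bp
Sorted largest to smallest: 45, 37, 30, 8 bp.

45, 37, 30, 8 bp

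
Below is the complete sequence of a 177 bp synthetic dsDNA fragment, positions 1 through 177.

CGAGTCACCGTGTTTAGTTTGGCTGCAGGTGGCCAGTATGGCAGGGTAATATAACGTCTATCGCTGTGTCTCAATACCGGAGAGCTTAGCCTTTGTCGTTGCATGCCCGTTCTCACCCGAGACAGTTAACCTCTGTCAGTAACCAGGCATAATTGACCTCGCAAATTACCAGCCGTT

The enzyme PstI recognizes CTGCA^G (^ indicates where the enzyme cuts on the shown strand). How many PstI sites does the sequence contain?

1

CTGCAG occurs starting at position 23.
PstI cuts at 1 site.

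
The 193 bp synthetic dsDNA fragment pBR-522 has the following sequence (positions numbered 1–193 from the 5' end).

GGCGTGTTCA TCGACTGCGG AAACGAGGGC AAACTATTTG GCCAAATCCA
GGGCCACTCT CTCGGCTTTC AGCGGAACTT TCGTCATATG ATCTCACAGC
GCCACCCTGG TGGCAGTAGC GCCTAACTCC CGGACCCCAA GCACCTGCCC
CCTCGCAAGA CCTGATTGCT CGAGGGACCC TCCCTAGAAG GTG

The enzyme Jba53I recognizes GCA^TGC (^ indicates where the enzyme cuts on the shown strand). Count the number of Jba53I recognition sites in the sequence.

0

No occurrence of GCATGC is present in the sequence.
Jba53I does not cut: 0 sites.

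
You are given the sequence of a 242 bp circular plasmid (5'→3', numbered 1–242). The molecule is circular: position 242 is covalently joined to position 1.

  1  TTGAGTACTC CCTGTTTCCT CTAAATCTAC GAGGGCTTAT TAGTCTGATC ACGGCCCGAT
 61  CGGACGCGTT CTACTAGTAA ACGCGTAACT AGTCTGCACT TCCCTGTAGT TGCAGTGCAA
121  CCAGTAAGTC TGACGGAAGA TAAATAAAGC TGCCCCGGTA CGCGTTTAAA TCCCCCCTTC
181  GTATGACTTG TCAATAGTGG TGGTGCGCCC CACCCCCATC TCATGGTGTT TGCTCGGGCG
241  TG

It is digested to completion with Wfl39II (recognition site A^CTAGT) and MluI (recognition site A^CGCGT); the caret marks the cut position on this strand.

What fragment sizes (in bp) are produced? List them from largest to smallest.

146, 72, 9, 8, 7 bp

Wfl39II sites (ACTAGT) start at positions 73, 88.
Wfl39II cuts after the first base of each site, so after positions 73, 88.
MluI sites (ACGCGT) start at positions 64, 81, 160.
MluI cuts after the first base of each site, so after positions 64, 81, 160.
Combined cut positions: 64, 73, 81, 88, 160.
Circular molecule, 5 cuts → 5 fragments:
  65–73 → 9 bp
  74–81 → 8 bp
  82–88 → 7 bp
  89–160 → 72 bp
  161–242 then 1–64 → 82 + 64 = 146 bp
Sorted largest to smallest: 146, 72, 9, 8, 7 bp.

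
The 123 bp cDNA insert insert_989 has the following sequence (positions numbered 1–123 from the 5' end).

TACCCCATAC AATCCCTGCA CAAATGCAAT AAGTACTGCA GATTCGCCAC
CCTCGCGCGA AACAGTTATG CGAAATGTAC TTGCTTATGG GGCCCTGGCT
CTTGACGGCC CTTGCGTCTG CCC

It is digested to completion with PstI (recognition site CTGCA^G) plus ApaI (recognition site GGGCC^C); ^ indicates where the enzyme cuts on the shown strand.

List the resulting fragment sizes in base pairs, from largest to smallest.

54, 40, 29 bp

The PstI site (CTGCAG) starts at position 36.
PstI cuts after base 5 of each site (before the last base), so after position 40.
The ApaI site (GGGCCC) starts at position 90.
ApaI cuts after base 5 of each site (before the last base), so after position 94.
Combined cut positions: 40, 94.
Linear molecule, 2 cuts → 3 fragments:
  1–40 → 40 bp
  41–94 → 54 bp
  95–123 → 29 bp
Sorted largest to smallest: 54, 40, 29 bp.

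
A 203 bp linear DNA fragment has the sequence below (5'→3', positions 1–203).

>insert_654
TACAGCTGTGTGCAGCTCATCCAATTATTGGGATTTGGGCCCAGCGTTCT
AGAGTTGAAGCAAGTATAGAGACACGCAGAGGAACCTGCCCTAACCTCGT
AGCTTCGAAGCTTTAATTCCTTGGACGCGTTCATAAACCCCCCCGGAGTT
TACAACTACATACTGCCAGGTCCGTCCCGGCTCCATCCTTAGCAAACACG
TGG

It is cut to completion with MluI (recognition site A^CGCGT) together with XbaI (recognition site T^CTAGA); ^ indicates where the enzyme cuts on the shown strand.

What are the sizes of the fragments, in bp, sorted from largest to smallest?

78, 77, 48 bp

The MluI site (ACGCGT) starts at position 125.
MluI cuts after the first base of each site, so after position 125.
The XbaI site (TCTAGA) starts at position 48.
XbaI cuts after the first base of each site, so after position 48.
Combined cut positions: 48, 125.
Linear molecule, 2 cuts → 3 fragments:
  1–48 → 48 bp
  49–125 → 77 bp
  126–203 → 78 bp
Sorted largest to smallest: 78, 77, 48 bp.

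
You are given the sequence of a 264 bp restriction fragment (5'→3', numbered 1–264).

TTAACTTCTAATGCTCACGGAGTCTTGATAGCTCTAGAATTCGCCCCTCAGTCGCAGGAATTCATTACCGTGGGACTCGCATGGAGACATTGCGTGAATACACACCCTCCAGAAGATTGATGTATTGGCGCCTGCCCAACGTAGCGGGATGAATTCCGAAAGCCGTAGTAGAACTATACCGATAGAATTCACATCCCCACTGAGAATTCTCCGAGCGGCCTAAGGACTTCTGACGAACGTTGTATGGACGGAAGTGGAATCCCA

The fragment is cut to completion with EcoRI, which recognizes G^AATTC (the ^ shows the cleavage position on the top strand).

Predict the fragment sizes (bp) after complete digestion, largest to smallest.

EcoRI sites (GAATTC) start at positions 37, 58, 151, 185, 204.
EcoRI cuts after the first base of each site, so after positions 37, 58, 151, 185, 204.
Linear molecule, 5 cuts → 6 fragments:
  1–37 → 37 bp
  38–58 → 21 bp
  59–151 → 93 bp
  152–185 → 34 bp
  186–204 → 19 bp
  205–264 → 60 bp
Sorted largest to smallest: 93, 60, 37, 34, 21, 19 bp.

93, 60, 37, 34, 21, 19 bp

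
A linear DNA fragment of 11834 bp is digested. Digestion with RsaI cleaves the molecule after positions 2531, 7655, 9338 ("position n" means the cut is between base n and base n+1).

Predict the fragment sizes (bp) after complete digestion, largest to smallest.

Linear molecule, 3 cuts → 4 fragments:
  2531 − 0 = 2531 bp
  7655 − 2531 = 5124 bp
  9338 − 7655 = 1683 bp
  11834 − 9338 = 2496 bp
Sorted largest to smallest: 5124, 2531, 2496, 1683 bp.

5124, 2531, 2496, 1683 bp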